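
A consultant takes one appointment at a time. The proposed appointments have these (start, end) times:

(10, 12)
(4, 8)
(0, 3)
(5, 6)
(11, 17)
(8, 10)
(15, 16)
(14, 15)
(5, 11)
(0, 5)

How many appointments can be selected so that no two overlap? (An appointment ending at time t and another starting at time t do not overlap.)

By end time: (0,3), (0,5), (5,6), (4,8), (8,10), (5,11), (10,12), (14,15), (15,16), (11,17).
Pick (0,3); next start ≥ 3 → (5,6); next start ≥ 6 → (8,10); next start ≥ 10 → (10,12); next start ≥ 12 → (14,15); next start ≥ 15 → (15,16).
Selected 6 appointments.

6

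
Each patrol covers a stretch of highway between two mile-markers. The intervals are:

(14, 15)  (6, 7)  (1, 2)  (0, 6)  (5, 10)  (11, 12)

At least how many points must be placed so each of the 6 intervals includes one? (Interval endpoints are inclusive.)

4

Sorted: [1,2] [0,6] [6,7] [5,10] [11,12] [14,15]
{[1,2],[0,6]} hit by 2; {[6,7],[5,10]} hit by 7; {[11,12]} hit by 12; {[14,15]} hit by 15.
Points: 2, 7, 12, 15 (4 total).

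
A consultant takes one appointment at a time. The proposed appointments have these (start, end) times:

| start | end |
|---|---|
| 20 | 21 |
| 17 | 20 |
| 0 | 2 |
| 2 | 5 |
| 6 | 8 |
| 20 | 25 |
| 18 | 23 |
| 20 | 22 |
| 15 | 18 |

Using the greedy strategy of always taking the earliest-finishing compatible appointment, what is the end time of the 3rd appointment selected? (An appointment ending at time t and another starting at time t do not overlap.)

Sort by end time and greedily take each interval whose start is ≥ the last chosen end.
By end time: (0,2), (2,5), (6,8), (15,18), (17,20), (20,21), (20,22), (18,23), (20,25).
Pick (0,2); next start ≥ 2 → (2,5); next start ≥ 5 → (6,8); next start ≥ 8 → (15,18); next start ≥ 18 → (20,21).
Selected: (0,2) (2,5) (6,8) (15,18) (20,21)

8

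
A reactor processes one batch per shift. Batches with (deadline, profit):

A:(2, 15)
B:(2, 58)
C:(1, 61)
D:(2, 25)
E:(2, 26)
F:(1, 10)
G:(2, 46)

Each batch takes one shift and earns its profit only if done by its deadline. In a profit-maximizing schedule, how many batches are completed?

Sort by profit descending; place each in the latest free slot ≤ its deadline.
By profit: C(d1,61), B(d2,58), G(d2,46), E(d2,26), D(d2,25), A(d2,15), F(d1,10)
C→slot 1; B→slot 2; G skipped; E skipped; D skipped; A skipped; F skipped.
2 of 7 scheduled.

2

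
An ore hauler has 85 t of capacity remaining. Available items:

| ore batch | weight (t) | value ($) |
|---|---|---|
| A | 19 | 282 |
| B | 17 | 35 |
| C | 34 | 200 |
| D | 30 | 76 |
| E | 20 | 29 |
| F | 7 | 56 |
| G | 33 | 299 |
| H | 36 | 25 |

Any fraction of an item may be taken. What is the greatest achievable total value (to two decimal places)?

789.94

Sort by value per unit weight and fill in that order.
Order: A (282/19=14.84) > G (299/33=9.06) > F (56/7=8.00) > C (200/34=5.88) > D (76/30=2.53) > B (35/17=2.06) > E (29/20=1.45) > H (25/36=0.69)
Fill: take A (19 @ 282) → take G (33 @ 299) → take F (7 @ 56) → take 26/34 of C → 152.94; 85/85 used.
Total value = 789.94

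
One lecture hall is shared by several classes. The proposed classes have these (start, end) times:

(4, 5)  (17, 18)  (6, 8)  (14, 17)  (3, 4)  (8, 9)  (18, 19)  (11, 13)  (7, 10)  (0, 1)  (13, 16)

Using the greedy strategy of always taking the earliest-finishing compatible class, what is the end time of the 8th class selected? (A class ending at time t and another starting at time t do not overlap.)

18

Greedy by earliest finish: after sorting by end time, pick each interval compatible with the last pick.
Sorted by end: (0,1)  (3,4)  (4,5)  (6,8)  (8,9)  (7,10)  (11,13)  (13,16)  (14,17)  (17,18)  (18,19)
take (0,1); take (3,4); take (4,5); take (6,8); take (8,9); take (11,13); take (13,16); take (17,18); take (18,19).
Selected: (0,1) (3,4) (4,5) (6,8) (8,9) (11,13) (13,16) (17,18) (18,19)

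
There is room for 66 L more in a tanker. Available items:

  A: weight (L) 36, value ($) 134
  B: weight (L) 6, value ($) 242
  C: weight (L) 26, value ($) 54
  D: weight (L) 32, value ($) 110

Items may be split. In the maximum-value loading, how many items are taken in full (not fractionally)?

Order: B (242/6=40.33) > A (134/36=3.72) > D (110/32=3.44) > C (54/26=2.08)
Fill: take B (6 @ 242) → take A (36 @ 134) → take 24/32 of D → 82.50; 66/66 used.
2 item(s) taken whole; one partial (take 24/32 of D).

2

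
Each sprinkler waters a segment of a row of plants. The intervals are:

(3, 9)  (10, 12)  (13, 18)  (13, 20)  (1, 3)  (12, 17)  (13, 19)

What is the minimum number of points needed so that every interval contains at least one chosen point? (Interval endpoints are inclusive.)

Process intervals by earliest right end; each time one isn't hit yet, stab at its right endpoint.
By right end: [1,3]  [3,9]  [10,12]  [12,17]  [13,18]  [13,19]  [13,20]
[1,3] uncovered → point at 3; [10,12] uncovered → point at 12; [13,18] uncovered → point at 18.
Points: 3, 12, 18 (3 total).

3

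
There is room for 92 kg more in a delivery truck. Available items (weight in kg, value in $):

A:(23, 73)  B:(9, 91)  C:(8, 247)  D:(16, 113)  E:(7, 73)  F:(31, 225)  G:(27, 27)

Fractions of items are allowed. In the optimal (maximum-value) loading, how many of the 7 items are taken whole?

5

Greedy by value/weight ratio, highest first.
Ratios (sorted): C 30.88, E 10.43, B 10.11, F 7.26, D 7.06, A 3.17, G 1.00
take C (8 @ 247); take E (7 @ 73); take B (9 @ 91); take F (31 @ 225); take D (16 @ 113); take 21/23 of A → 66.65. Capacity used 92/92.
5 item(s) taken whole; one partial (take 21/23 of A).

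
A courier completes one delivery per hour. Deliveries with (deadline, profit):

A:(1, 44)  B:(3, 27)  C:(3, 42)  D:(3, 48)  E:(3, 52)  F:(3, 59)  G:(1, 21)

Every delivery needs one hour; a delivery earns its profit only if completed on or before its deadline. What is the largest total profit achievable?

159

Sort by profit descending; place each in the latest free slot ≤ its deadline.
Profit order: F=59 E=52 D=48 A=44 C=42 B=27 G=21
Assign: F→slot 3, E→slot 2, D→slot 1, A skipped, C skipped, B skipped, G skipped.
Slots: [1:D] [2:E] [3:F]
Profit = 48 + 52 + 59 = 159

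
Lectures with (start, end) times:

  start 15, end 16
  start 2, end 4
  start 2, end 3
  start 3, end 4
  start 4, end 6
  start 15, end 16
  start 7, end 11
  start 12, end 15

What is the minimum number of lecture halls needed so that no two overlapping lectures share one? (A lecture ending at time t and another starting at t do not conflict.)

2

Count concurrent intervals with a sweep; the peak is the room count.
Events (time:±→running): 2:+→1 2:+→2 … peak 2.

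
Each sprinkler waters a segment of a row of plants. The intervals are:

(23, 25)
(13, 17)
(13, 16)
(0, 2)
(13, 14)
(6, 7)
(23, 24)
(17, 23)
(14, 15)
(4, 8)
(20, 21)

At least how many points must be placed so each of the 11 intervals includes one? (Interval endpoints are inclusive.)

Process intervals by earliest right end; each time one isn't hit yet, stab at its right endpoint.
Sorted: [0,2] [6,7] [4,8] [13,14] [14,15] [13,16] [13,17] [20,21] [17,23] [23,24] [23,25]
{[0,2]} hit by 2; {[6,7],[4,8]} hit by 7; {[13,14],[14,15],[13,16],[13,17]} hit by 14; {[20,21],[17,23]} hit by 21; {[23,24],[23,25]} hit by 24.
Points: 2, 7, 14, 21, 24 (5 total).

5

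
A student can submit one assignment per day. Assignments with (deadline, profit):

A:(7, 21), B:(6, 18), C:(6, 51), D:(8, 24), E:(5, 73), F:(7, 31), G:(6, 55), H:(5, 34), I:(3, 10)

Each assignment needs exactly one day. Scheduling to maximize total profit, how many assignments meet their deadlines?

Take jobs in profit order; each goes to the latest open slot no later than its deadline.
Profit order: E=73 G=55 C=51 H=34 F=31 D=24 A=21 B=18 I=10
Assign: E→slot 5, G→slot 6, C→slot 4, H→slot 3, F→slot 7, D→slot 8, A→slot 2, B→slot 1, I skipped.
Slots: [1:B] [2:A] [3:H] [4:C] [5:E] [6:G] [7:F] [8:D]
8 of 9 scheduled.

8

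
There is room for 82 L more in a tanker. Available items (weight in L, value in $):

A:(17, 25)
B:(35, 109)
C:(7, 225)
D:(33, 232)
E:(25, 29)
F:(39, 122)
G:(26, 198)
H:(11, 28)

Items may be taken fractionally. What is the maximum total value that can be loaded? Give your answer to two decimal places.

705.05

Ratios (sorted): C 32.14, G 7.62, D 7.03, F 3.13, B 3.11, H 2.55, A 1.47, E 1.16
take C (7 @ 225); take G (26 @ 198); take D (33 @ 232); take 16/39 of F → 50.05. Capacity used 82/82.
Total value = 705.05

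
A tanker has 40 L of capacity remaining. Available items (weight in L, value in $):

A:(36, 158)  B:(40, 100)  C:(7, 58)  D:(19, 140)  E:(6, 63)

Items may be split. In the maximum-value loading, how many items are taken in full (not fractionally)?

3

Greedy by value/weight ratio, highest first.
Ratios (sorted): E 10.50, C 8.29, D 7.37, A 4.39, B 2.50
take E (6 @ 63); take C (7 @ 58); take D (19 @ 140); take 8/36 of A → 35.11. Capacity used 40/40.
3 item(s) taken whole; one partial (take 8/36 of A).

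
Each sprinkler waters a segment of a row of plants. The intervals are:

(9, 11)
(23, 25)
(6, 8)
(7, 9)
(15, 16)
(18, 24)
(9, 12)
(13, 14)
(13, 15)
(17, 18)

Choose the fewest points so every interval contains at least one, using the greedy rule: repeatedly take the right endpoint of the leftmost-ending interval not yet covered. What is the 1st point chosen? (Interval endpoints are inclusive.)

Process intervals by earliest right end; each time one isn't hit yet, stab at its right endpoint.
By right end: [6,8]  [7,9]  [9,11]  [9,12]  [13,14]  [13,15]  [15,16]  [17,18]  [18,24]  [23,25]
[6,8] uncovered → point at 8; [9,11] uncovered → point at 11; [13,14] uncovered → point at 14; [15,16] uncovered → point at 16; [17,18] uncovered → point at 18; [23,25] uncovered → point at 25.
Points: 8, 11, 14, 16, 18, 25 (6 total).

8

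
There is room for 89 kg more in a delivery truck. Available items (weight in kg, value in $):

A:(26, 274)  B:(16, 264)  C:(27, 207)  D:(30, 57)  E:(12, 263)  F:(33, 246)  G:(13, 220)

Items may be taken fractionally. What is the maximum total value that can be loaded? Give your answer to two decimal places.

1189.67

Order: E (263/12=21.92) > G (220/13=16.92) > B (264/16=16.50) > A (274/26=10.54) > C (207/27=7.67) > F (246/33=7.45) > D (57/30=1.90)
Fill: take E (12 @ 263) → take G (13 @ 220) → take B (16 @ 264) → take A (26 @ 274) → take 22/27 of C → 168.67; 89/89 used.
Total value = 1189.67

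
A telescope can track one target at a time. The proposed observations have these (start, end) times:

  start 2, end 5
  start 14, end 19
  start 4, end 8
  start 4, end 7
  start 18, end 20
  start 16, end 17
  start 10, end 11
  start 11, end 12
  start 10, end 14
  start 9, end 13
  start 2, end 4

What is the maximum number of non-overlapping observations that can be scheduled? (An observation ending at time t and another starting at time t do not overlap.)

Greedy by earliest finish: after sorting by end time, pick each interval compatible with the last pick.
By end time: (2,4), (2,5), (4,7), (4,8), (10,11), (11,12), (9,13), (10,14), (16,17), (14,19), (18,20).
Pick (2,4); next start ≥ 4 → (4,7); next start ≥ 7 → (10,11); next start ≥ 11 → (11,12); next start ≥ 12 → (16,17); next start ≥ 17 → (18,20).
Selected 6 observations.

6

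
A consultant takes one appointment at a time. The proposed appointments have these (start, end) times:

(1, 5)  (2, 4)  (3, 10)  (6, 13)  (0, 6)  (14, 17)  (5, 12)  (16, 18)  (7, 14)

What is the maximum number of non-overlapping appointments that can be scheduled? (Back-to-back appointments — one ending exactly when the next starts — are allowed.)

By end time: (2,4), (1,5), (0,6), (3,10), (5,12), (6,13), (7,14), (14,17), (16,18).
Pick (2,4); next start ≥ 4 → (5,12); next start ≥ 12 → (14,17).
Selected 3 appointments.

3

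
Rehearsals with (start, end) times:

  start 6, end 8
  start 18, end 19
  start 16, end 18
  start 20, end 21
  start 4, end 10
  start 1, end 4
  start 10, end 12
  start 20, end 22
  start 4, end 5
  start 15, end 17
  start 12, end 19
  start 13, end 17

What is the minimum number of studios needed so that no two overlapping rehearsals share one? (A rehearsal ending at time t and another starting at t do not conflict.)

4

Count concurrent intervals with a sweep; the peak is the room count.
starts: [1, 4, 4, 6, 10, 12, 13, 15, 16, 18, 20, 20]
ends:   [4, 5, 8, 10, 12, 17, 17, 18, 19, 19, 21, 22]
s1→1 e4→0 s4→1 s4→2 e5→1 s6→2 e8→1 e10→0 s10→1 e12→0 s12→1 s13→2 s15→3 s16→4  — peak 4.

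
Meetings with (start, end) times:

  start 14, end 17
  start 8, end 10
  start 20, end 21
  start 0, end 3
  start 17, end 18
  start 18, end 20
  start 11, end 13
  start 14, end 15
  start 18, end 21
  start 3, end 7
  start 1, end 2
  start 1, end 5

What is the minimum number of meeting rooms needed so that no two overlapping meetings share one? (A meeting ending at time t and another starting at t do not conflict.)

3

The answer is the maximum number of intervals overlapping at any instant.
starts: [0, 1, 1, 3, 8, 11, 14, 14, 17, 18, 18, 20]
ends:   [2, 3, 5, 7, 10, 13, 15, 17, 18, 20, 21, 21]
s0→1 s1→2 s1→3  — peak 3.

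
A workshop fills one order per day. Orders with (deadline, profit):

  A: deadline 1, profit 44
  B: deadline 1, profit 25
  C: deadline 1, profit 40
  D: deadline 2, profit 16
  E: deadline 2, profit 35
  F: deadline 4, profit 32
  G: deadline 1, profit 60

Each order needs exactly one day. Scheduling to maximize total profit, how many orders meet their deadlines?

3

By profit: G(d1,60), A(d1,44), C(d1,40), E(d2,35), F(d4,32), B(d1,25), D(d2,16)
G→slot 1; A skipped; C skipped; E→slot 2; F→slot 4; B skipped; D skipped.
3 of 7 scheduled.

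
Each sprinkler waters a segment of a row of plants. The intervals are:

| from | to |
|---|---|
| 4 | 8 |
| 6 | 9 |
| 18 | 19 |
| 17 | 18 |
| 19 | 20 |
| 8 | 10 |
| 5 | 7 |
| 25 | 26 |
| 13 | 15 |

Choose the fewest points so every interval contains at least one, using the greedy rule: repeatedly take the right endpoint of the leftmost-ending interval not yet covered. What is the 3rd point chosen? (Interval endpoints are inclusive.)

15

Sort by right endpoint; whenever an interval is uncovered, place a point at its right end.
By right end: [5,7]  [4,8]  [6,9]  [8,10]  [13,15]  [17,18]  [18,19]  [19,20]  [25,26]
[5,7] uncovered → point at 7; [8,10] uncovered → point at 10; [13,15] uncovered → point at 15; [17,18] uncovered → point at 18; [19,20] uncovered → point at 20; [25,26] uncovered → point at 26.
Points: 7, 10, 15, 18, 20, 26 (6 total).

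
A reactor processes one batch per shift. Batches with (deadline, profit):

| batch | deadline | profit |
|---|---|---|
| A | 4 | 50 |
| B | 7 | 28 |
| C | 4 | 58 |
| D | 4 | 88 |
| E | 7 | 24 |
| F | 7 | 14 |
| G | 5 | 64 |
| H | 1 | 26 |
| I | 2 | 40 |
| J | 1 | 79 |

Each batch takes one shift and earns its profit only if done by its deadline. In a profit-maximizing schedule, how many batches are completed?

7

By profit: D(d4,88), J(d1,79), G(d5,64), C(d4,58), A(d4,50), I(d2,40), B(d7,28), H(d1,26), E(d7,24), F(d7,14)
D→slot 4; J→slot 1; G→slot 5; C→slot 3; A→slot 2; I skipped; B→slot 7; H skipped; E→slot 6; F skipped.
7 of 10 scheduled.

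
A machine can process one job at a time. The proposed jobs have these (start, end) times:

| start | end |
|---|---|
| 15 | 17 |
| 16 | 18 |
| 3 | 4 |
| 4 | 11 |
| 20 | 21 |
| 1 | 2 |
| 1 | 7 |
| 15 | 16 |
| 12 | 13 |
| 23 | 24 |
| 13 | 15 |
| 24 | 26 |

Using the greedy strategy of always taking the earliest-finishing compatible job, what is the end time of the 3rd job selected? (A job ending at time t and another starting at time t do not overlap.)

11

By end time: (1,2), (3,4), (1,7), (4,11), (12,13), (13,15), (15,16), (15,17), (16,18), (20,21), (23,24), (24,26).
Pick (1,2); next start ≥ 2 → (3,4); next start ≥ 4 → (4,11); next start ≥ 11 → (12,13); next start ≥ 13 → (13,15); next start ≥ 15 → (15,16); next start ≥ 16 → (16,18); next start ≥ 18 → (20,21); next start ≥ 21 → (23,24); next start ≥ 24 → (24,26).
Selected: (1,2) (3,4) (4,11) (12,13) (13,15) (15,16) (16,18) (20,21) (23,24) (24,26)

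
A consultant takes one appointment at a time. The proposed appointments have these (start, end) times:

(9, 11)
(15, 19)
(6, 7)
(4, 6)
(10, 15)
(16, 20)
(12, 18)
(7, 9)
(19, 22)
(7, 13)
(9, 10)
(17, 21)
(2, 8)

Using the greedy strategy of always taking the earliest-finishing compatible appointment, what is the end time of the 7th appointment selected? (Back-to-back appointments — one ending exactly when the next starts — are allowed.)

22

By end time: (4,6), (6,7), (2,8), (7,9), (9,10), (9,11), (7,13), (10,15), (12,18), (15,19), (16,20), (17,21), (19,22).
Pick (4,6); next start ≥ 6 → (6,7); next start ≥ 7 → (7,9); next start ≥ 9 → (9,10); next start ≥ 10 → (10,15); next start ≥ 15 → (15,19); next start ≥ 19 → (19,22).
Selected: (4,6) (6,7) (7,9) (9,10) (10,15) (15,19) (19,22)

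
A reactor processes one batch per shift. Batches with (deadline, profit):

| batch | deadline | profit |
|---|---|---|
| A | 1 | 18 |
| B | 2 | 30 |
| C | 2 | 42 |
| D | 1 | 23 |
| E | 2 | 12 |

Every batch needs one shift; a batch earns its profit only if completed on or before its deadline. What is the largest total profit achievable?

Take jobs in profit order; each goes to the latest open slot no later than its deadline.
Profit order: C=42 B=30 D=23 A=18 E=12
Assign: C→slot 2, B→slot 1, D skipped, A skipped, E skipped.
Slots: [1:B] [2:C]
Profit = 30 + 42 = 72

72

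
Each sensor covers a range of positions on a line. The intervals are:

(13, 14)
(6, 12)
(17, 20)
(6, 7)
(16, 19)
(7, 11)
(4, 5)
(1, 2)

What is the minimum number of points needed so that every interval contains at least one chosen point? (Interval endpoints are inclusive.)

5

Sort by right endpoint; whenever an interval is uncovered, place a point at its right end.
Sorted: [1,2] [4,5] [6,7] [7,11] [6,12] [13,14] [16,19] [17,20]
{[1,2]} hit by 2; {[4,5]} hit by 5; {[6,7],[7,11],[6,12]} hit by 7; {[13,14]} hit by 14; {[16,19],[17,20]} hit by 19.
Points: 2, 5, 7, 14, 19 (5 total).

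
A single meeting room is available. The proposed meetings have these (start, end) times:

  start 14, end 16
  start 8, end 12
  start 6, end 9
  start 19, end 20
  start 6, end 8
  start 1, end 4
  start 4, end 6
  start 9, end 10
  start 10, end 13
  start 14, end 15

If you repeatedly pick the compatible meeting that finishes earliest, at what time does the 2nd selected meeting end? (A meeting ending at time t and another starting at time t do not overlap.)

6

By end time: (1,4), (4,6), (6,8), (6,9), (9,10), (8,12), (10,13), (14,15), (14,16), (19,20).
Pick (1,4); next start ≥ 4 → (4,6); next start ≥ 6 → (6,8); next start ≥ 8 → (9,10); next start ≥ 10 → (10,13); next start ≥ 13 → (14,15); next start ≥ 15 → (19,20).
Selected: (1,4) (4,6) (6,8) (9,10) (10,13) (14,15) (19,20)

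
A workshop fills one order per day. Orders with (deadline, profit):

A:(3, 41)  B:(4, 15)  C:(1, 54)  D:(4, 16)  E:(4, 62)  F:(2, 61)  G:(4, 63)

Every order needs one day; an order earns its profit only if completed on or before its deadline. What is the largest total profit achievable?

240

Sort by profit descending; place each in the latest free slot ≤ its deadline.
By profit: G(d4,63), E(d4,62), F(d2,61), C(d1,54), A(d3,41), D(d4,16), B(d4,15)
G→slot 4; E→slot 3; F→slot 2; C→slot 1; A skipped; D skipped; B skipped.
Profit = 54 + 61 + 62 + 63 = 240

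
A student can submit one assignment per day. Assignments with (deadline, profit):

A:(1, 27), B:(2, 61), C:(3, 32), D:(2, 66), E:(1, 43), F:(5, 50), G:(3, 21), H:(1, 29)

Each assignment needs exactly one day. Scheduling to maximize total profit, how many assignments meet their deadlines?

Take jobs in profit order; each goes to the latest open slot no later than its deadline.
By profit: D(d2,66), B(d2,61), F(d5,50), E(d1,43), C(d3,32), H(d1,29), A(d1,27), G(d3,21)
D→slot 2; B→slot 1; F→slot 5; E skipped; C→slot 3; H skipped; A skipped; G skipped.
4 of 8 scheduled.

4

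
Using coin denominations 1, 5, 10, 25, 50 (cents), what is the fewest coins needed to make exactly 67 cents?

Use the largest denomination that fits, subtract, and repeat.
67 − 1×50→17 − 1×10→7 − 1×5→2 − 2×1→0
Total coins = 1 + 1 + 1 + 2 = 5

5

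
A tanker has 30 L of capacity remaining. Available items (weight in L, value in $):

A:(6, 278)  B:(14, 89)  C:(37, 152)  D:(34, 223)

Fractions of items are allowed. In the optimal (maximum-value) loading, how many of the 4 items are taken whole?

1

Greedy by value/weight ratio, highest first.
Ratios (sorted): A 46.33, D 6.56, B 6.36, C 4.11
take A (6 @ 278); take 24/34 of D → 157.41. Capacity used 30/30.
1 item(s) taken whole; one partial (take 24/34 of D).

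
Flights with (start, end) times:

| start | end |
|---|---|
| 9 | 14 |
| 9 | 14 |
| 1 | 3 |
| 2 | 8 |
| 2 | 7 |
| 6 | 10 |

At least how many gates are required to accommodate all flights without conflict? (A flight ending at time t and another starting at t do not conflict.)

Count concurrent intervals with a sweep; the peak is the room count.
starts: [1, 2, 2, 6, 9, 9]
ends:   [3, 7, 8, 10, 14, 14]
s1→1 s2→2 s2→3  — peak 3.

3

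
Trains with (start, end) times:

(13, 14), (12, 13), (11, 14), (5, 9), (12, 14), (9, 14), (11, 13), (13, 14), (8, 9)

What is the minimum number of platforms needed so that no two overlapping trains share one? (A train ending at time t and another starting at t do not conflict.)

The answer is the maximum number of intervals overlapping at any instant.
Events (time:±→running): 5:+→1 8:+→2 9:-→1 9:-→0 9:+→1 11:+→2 11:+→3 12:+→4 12:+→5 … peak 5.

5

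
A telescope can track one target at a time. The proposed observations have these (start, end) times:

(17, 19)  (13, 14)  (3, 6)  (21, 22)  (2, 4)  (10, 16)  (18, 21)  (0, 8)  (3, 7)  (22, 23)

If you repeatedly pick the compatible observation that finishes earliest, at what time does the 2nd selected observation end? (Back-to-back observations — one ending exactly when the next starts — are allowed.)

Sort by end time and greedily take each interval whose start is ≥ the last chosen end.
By end time: (2,4), (3,6), (3,7), (0,8), (13,14), (10,16), (17,19), (18,21), (21,22), (22,23).
Pick (2,4); next start ≥ 4 → (13,14); next start ≥ 14 → (17,19); next start ≥ 19 → (21,22); next start ≥ 22 → (22,23).
Selected: (2,4) (13,14) (17,19) (21,22) (22,23)

14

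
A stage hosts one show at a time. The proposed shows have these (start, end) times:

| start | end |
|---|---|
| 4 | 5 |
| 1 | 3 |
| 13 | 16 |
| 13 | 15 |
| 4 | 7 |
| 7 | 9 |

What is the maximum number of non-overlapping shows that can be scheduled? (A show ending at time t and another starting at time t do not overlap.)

Greedy by earliest finish: after sorting by end time, pick each interval compatible with the last pick.
By end time: (1,3), (4,5), (4,7), (7,9), (13,15), (13,16).
Pick (1,3); next start ≥ 3 → (4,5); next start ≥ 5 → (7,9); next start ≥ 9 → (13,15).
Selected 4 shows.

4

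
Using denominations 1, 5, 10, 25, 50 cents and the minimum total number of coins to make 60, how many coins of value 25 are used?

0

Greedy: take as many of the largest coin as possible, then repeat with the remainder.
60 − 1×50→10 − 1×10→0
Count of 25: 0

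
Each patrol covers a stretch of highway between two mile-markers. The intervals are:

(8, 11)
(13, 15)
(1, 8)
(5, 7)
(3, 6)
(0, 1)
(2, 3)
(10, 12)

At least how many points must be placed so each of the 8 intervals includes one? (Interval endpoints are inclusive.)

Process intervals by earliest right end; each time one isn't hit yet, stab at its right endpoint.
Sorted: [0,1] [2,3] [3,6] [5,7] [1,8] [8,11] [10,12] [13,15]
{[0,1]} hit by 1; {[2,3],[3,6]} hit by 3; {[5,7],[1,8]} hit by 7; {[8,11],[10,12]} hit by 11; {[13,15]} hit by 15.
Points: 1, 3, 7, 11, 15 (5 total).

5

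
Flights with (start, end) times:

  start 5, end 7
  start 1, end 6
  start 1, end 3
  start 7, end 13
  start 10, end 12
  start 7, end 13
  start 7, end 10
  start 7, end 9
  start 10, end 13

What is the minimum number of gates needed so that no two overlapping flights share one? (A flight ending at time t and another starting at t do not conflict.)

4

The answer is the maximum number of intervals overlapping at any instant.
Events (time:±→running): 1:+→1 1:+→2 3:-→1 5:+→2 6:-→1 7:-→0 7:+→1 7:+→2 7:+→3 7:+→4 … peak 4.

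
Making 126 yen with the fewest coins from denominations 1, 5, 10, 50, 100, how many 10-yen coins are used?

2

Greedy: take as many of the largest coin as possible, then repeat with the remainder.
126 − 1×100→26 − 2×10→6 − 1×5→1 − 1×1→0
Count of 10: 2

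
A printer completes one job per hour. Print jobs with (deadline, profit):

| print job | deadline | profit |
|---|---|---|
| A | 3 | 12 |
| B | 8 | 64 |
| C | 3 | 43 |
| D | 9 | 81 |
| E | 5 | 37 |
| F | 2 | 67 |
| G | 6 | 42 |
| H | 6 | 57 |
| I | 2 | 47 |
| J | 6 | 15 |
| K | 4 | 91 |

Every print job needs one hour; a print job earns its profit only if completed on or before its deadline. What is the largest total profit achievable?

Take jobs in profit order; each goes to the latest open slot no later than its deadline.
Profit order: K=91 D=81 F=67 B=64 H=57 I=47 C=43 G=42 E=37 J=15 A=12
Assign: K→slot 4, D→slot 9, F→slot 2, B→slot 8, H→slot 6, I→slot 1, C→slot 3, G→slot 5, E skipped, J skipped, A skipped.
Slots: [1:I] [2:F] [3:C] [4:K] [5:G] [6:H] [8:B] [9:D]
Profit = 47 + 67 + 43 + 91 + 42 + 57 + 64 + 81 = 492

492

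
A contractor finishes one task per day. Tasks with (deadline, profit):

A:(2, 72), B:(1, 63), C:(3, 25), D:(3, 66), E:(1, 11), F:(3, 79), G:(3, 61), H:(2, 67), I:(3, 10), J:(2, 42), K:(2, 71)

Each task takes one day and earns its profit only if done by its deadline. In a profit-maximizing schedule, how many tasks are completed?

3

By profit: F(d3,79), A(d2,72), K(d2,71), H(d2,67), D(d3,66), B(d1,63), G(d3,61), J(d2,42), C(d3,25), E(d1,11), I(d3,10)
F→slot 3; A→slot 2; K→slot 1; H skipped; D skipped; B skipped; G skipped; J skipped; C skipped; E skipped; I skipped.
3 of 11 scheduled.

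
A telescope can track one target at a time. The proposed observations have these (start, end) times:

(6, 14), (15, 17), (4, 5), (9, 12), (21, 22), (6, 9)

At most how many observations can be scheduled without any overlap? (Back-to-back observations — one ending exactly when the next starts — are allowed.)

5

Sorted by end: (4,5)  (6,9)  (9,12)  (6,14)  (15,17)  (21,22)
take (4,5); take (6,9); take (9,12); take (15,17); take (21,22).
Selected 5 observations.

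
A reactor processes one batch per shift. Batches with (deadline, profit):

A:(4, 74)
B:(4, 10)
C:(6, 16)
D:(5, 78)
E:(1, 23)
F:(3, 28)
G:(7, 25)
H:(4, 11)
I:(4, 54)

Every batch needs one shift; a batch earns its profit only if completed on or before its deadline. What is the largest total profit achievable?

298

Take jobs in profit order; each goes to the latest open slot no later than its deadline.
Profit order: D=78 A=74 I=54 F=28 G=25 E=23 C=16 H=11 B=10
Assign: D→slot 5, A→slot 4, I→slot 3, F→slot 2, G→slot 7, E→slot 1, C→slot 6, H skipped, B skipped.
Slots: [1:E] [2:F] [3:I] [4:A] [5:D] [6:C] [7:G]
Profit = 23 + 28 + 54 + 74 + 78 + 16 + 25 = 298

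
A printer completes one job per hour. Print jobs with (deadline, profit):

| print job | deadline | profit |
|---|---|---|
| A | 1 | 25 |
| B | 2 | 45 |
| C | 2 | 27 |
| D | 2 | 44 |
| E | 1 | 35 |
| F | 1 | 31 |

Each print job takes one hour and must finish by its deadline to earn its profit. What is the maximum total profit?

89

By profit: B(d2,45), D(d2,44), E(d1,35), F(d1,31), C(d2,27), A(d1,25)
B→slot 2; D→slot 1; E skipped; F skipped; C skipped; A skipped.
Profit = 44 + 45 = 89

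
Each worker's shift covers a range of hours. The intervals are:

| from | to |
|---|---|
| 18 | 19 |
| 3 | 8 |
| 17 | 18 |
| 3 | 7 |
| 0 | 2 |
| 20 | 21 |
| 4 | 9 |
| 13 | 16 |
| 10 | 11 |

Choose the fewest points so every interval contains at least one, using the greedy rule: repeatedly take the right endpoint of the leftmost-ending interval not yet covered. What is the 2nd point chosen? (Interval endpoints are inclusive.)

Sorted: [0,2] [3,7] [3,8] [4,9] [10,11] [13,16] [17,18] [18,19] [20,21]
{[0,2]} hit by 2; {[3,7],[3,8],[4,9]} hit by 7; {[10,11]} hit by 11; {[13,16]} hit by 16; {[17,18],[18,19]} hit by 18; {[20,21]} hit by 21.
Points: 2, 7, 11, 16, 18, 21 (6 total).

7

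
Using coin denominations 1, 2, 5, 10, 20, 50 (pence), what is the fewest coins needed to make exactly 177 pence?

6

177 = 3×50 + 1×20 + 1×5 + 1×2
Total coins = 3 + 1 + 1 + 1 = 6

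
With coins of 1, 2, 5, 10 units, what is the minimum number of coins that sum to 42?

Use the largest denomination that fits, subtract, and repeat.
42 − 4×10→2 − 1×2→0
Total coins = 4 + 1 = 5

5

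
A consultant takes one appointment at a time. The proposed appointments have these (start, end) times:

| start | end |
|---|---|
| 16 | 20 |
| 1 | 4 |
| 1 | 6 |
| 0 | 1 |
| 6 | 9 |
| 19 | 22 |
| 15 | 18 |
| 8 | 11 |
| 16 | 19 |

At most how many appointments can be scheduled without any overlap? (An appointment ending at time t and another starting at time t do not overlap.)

5

Sort by end time and greedily take each interval whose start is ≥ the last chosen end.
Sorted by end: (0,1)  (1,4)  (1,6)  (6,9)  (8,11)  (15,18)  (16,19)  (16,20)  (19,22)
take (0,1); take (1,4); skip (1,6); take (6,9); skip (8,11); take (15,18); take (19,22).
Selected 5 appointments.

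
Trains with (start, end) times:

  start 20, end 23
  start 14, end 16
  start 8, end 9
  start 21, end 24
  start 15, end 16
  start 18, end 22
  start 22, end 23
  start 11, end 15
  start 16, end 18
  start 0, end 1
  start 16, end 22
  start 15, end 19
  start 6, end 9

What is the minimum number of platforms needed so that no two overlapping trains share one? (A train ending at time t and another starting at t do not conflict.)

Count concurrent intervals with a sweep; the peak is the room count.
Events (time:±→running): 0:+→1 1:-→0 6:+→1 8:+→2 9:-→1 9:-→0 11:+→1 14:+→2 15:-→1 15:+→2 15:+→3 16:-→2 16:-→1 16:+→2 16:+→3 18:-→2 18:+→3 19:-→2 20:+→3 21:+→4 … peak 4.

4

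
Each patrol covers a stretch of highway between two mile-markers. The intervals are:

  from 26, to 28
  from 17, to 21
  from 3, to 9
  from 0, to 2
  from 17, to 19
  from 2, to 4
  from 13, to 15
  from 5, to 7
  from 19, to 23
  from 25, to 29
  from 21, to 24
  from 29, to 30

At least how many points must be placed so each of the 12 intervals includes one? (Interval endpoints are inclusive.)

Sort by right endpoint; whenever an interval is uncovered, place a point at its right end.
Sorted: [0,2] [2,4] [5,7] [3,9] [13,15] [17,19] [17,21] [19,23] [21,24] [26,28] [25,29] [29,30]
{[0,2],[2,4]} hit by 2; {[5,7],[3,9]} hit by 7; {[13,15]} hit by 15; {[17,19],[17,21],[19,23]} hit by 19; {[21,24]} hit by 24; {[26,28],[25,29]} hit by 28; {[29,30]} hit by 30.
Points: 2, 7, 15, 19, 24, 28, 30 (7 total).

7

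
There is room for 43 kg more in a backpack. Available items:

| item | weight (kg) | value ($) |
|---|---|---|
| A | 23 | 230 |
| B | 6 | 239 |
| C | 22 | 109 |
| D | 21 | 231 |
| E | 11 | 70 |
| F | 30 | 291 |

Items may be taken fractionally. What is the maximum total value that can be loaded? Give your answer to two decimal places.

Sort by value per unit weight and fill in that order.
Order: B (239/6=39.83) > D (231/21=11.00) > A (230/23=10.00) > F (291/30=9.70) > E (70/11=6.36) > C (109/22=4.95)
Fill: take B (6 @ 239) → take D (21 @ 231) → take 16/23 of A → 160.00; 43/43 used.
Total value = 630.00

630.00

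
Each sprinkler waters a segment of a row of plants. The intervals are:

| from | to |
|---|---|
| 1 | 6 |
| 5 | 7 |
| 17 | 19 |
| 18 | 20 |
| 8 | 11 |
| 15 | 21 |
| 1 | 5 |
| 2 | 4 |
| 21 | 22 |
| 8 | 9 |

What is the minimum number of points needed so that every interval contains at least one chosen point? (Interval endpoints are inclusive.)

5

Sort by right endpoint; whenever an interval is uncovered, place a point at its right end.
By right end: [2,4]  [1,5]  [1,6]  [5,7]  [8,9]  [8,11]  [17,19]  [18,20]  [15,21]  [21,22]
[2,4] uncovered → point at 4; [5,7] uncovered → point at 7; [8,9] uncovered → point at 9; [17,19] uncovered → point at 19; [21,22] uncovered → point at 22.
Points: 4, 7, 9, 19, 22 (5 total).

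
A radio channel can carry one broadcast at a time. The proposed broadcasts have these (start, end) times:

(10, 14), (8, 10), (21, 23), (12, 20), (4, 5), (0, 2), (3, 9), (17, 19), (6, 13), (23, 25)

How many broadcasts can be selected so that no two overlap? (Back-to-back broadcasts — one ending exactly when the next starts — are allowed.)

7

Sorted by end: (0,2)  (4,5)  (3,9)  (8,10)  (6,13)  (10,14)  (17,19)  (12,20)  (21,23)  (23,25)
take (0,2); take (4,5); skip (3,9); take (8,10); take (10,14); take (17,19); take (21,23); take (23,25).
Selected 7 broadcasts.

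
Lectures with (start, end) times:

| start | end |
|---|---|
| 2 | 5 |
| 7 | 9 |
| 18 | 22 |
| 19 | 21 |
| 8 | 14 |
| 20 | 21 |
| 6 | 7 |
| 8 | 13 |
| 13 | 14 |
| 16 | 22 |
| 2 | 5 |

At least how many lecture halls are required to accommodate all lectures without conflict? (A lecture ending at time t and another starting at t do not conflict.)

4

The answer is the maximum number of intervals overlapping at any instant.
Events (time:±→running): 2:+→1 2:+→2 5:-→1 5:-→0 6:+→1 7:-→0 7:+→1 8:+→2 8:+→3 9:-→2 13:-→1 13:+→2 14:-→1 14:-→0 16:+→1 18:+→2 19:+→3 20:+→4 … peak 4.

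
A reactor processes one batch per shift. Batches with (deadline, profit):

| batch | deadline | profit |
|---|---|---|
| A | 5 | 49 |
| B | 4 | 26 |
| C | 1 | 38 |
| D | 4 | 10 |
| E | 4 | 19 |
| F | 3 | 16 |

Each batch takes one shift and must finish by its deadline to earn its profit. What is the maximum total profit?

By profit: A(d5,49), C(d1,38), B(d4,26), E(d4,19), F(d3,16), D(d4,10)
A→slot 5; C→slot 1; B→slot 4; E→slot 3; F→slot 2; D skipped.
Profit = 38 + 16 + 19 + 26 + 49 = 148

148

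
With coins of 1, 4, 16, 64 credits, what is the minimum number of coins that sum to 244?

244 = 3×64 + 3×16 + 1×4
Total coins = 3 + 3 + 1 = 7

7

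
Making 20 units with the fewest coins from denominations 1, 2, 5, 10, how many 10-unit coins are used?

Greedy: take as many of the largest coin as possible, then repeat with the remainder.
20 − 2×10→0
Count of 10: 2

2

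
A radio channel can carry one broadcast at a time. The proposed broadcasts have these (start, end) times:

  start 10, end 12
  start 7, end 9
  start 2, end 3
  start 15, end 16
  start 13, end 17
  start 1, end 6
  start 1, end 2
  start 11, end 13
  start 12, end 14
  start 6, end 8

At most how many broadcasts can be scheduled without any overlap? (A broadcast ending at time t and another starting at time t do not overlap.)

Sort by end time and greedily take each interval whose start is ≥ the last chosen end.
Sorted by end: (1,2)  (2,3)  (1,6)  (6,8)  (7,9)  (10,12)  (11,13)  (12,14)  (15,16)  (13,17)
take (1,2); take (2,3); take (6,8); take (10,12); take (12,14); take (15,16).
Selected 6 broadcasts.

6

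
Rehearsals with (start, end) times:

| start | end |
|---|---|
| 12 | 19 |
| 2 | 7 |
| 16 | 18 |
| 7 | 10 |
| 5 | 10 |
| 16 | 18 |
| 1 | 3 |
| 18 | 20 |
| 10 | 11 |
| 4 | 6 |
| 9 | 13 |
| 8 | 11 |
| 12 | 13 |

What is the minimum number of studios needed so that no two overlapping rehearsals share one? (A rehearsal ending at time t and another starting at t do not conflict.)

starts: [1, 2, 4, 5, 7, 8, 9, 10, 12, 12, 16, 16, 18]
ends:   [3, 6, 7, 10, 10, 11, 11, 13, 13, 18, 18, 19, 20]
s1→1 s2→2 e3→1 s4→2 s5→3 e6→2 e7→1 s7→2 s8→3 s9→4  — peak 4.

4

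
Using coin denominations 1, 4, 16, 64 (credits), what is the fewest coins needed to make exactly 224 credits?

224 = 3×64 + 2×16
Total coins = 3 + 2 = 5

5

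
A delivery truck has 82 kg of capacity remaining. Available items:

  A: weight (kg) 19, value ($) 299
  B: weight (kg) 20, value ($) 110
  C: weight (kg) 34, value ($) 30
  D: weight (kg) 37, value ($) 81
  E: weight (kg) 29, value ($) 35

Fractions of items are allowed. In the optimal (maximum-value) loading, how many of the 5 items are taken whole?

3

Ratios (sorted): A 15.74, B 5.50, D 2.19, E 1.21, C 0.88
take A (19 @ 299); take B (20 @ 110); take D (37 @ 81); take 6/29 of E → 7.24. Capacity used 82/82.
3 item(s) taken whole; one partial (take 6/29 of E).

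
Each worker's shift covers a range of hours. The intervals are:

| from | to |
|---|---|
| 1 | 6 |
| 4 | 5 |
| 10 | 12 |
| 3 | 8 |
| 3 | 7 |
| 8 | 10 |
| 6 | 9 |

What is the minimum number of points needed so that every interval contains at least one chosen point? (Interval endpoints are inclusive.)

Sorted: [4,5] [1,6] [3,7] [3,8] [6,9] [8,10] [10,12]
{[4,5],[1,6],[3,7],[3,8]} hit by 5; {[6,9],[8,10]} hit by 9; {[10,12]} hit by 12.
Points: 5, 9, 12 (3 total).

3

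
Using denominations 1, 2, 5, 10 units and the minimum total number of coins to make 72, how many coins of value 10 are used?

72 = 7×10 + 1×2
Count of 10: 7

7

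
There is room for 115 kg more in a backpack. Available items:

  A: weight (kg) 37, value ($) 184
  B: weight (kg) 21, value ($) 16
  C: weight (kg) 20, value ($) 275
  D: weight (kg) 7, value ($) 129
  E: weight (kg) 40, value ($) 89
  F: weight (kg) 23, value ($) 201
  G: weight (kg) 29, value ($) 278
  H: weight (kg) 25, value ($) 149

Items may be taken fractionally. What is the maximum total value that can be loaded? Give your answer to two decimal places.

1086.70

Order: D (129/7=18.43) > C (275/20=13.75) > G (278/29=9.59) > F (201/23=8.74) > H (149/25=5.96) > A (184/37=4.97) > E (89/40=2.23) > B (16/21=0.76)
Fill: take D (7 @ 129) → take C (20 @ 275) → take G (29 @ 278) → take F (23 @ 201) → take H (25 @ 149) → take 11/37 of A → 54.70; 115/115 used.
Total value = 1086.70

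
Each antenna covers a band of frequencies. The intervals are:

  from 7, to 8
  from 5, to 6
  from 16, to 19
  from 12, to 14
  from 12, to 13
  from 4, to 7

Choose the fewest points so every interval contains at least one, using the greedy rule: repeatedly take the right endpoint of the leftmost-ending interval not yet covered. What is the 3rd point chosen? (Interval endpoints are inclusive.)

Sorted: [5,6] [4,7] [7,8] [12,13] [12,14] [16,19]
{[5,6],[4,7]} hit by 6; {[7,8]} hit by 8; {[12,13],[12,14]} hit by 13; {[16,19]} hit by 19.
Points: 6, 8, 13, 19 (4 total).

13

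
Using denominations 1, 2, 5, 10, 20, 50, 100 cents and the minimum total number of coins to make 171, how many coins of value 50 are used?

171 − 1×100→71 − 1×50→21 − 1×20→1 − 1×1→0
Count of 50: 1

1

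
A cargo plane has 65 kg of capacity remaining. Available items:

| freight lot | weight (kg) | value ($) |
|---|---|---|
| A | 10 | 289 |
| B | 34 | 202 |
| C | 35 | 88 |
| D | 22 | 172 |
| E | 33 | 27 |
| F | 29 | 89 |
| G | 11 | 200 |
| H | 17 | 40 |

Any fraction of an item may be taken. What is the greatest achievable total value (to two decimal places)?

791.71

Ratios (sorted): A 28.90, G 18.18, D 7.82, B 5.94, F 3.07, C 2.51, H 2.35, E 0.82
take A (10 @ 289); take G (11 @ 200); take D (22 @ 172); take 22/34 of B → 130.71. Capacity used 65/65.
Total value = 791.71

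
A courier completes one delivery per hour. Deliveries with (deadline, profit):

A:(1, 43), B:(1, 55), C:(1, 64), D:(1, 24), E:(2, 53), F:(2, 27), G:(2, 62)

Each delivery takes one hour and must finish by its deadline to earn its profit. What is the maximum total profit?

126

By profit: C(d1,64), G(d2,62), B(d1,55), E(d2,53), A(d1,43), F(d2,27), D(d1,24)
C→slot 1; G→slot 2; B skipped; E skipped; A skipped; F skipped; D skipped.
Profit = 64 + 62 = 126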